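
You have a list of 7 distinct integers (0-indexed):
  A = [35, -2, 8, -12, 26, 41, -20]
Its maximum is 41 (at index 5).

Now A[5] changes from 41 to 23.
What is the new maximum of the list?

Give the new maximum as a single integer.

Old max = 41 (at index 5)
Change: A[5] 41 -> 23
Changed element WAS the max -> may need rescan.
  Max of remaining elements: 35
  New max = max(23, 35) = 35

Answer: 35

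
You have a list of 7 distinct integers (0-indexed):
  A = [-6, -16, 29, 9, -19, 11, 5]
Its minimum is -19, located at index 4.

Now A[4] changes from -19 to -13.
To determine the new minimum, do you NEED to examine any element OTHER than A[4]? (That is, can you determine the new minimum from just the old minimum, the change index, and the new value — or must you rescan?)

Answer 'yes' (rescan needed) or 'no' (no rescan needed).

Old min = -19 at index 4
Change at index 4: -19 -> -13
Index 4 WAS the min and new value -13 > old min -19. Must rescan other elements to find the new min.
Needs rescan: yes

Answer: yes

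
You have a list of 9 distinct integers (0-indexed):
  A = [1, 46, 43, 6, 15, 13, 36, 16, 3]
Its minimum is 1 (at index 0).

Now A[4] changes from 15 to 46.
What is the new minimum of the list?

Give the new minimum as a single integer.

Answer: 1

Derivation:
Old min = 1 (at index 0)
Change: A[4] 15 -> 46
Changed element was NOT the old min.
  New min = min(old_min, new_val) = min(1, 46) = 1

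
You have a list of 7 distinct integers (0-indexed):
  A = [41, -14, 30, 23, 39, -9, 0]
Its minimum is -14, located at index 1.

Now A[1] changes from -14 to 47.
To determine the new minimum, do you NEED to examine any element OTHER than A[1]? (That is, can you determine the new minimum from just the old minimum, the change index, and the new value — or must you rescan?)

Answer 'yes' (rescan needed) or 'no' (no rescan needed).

Answer: yes

Derivation:
Old min = -14 at index 1
Change at index 1: -14 -> 47
Index 1 WAS the min and new value 47 > old min -14. Must rescan other elements to find the new min.
Needs rescan: yes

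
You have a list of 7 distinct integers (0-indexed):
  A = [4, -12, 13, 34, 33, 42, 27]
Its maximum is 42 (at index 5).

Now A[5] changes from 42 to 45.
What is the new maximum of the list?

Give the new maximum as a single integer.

Answer: 45

Derivation:
Old max = 42 (at index 5)
Change: A[5] 42 -> 45
Changed element WAS the max -> may need rescan.
  Max of remaining elements: 34
  New max = max(45, 34) = 45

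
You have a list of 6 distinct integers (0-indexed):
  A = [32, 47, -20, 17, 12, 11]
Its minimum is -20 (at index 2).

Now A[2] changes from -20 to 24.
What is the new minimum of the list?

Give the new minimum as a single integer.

Old min = -20 (at index 2)
Change: A[2] -20 -> 24
Changed element WAS the min. Need to check: is 24 still <= all others?
  Min of remaining elements: 11
  New min = min(24, 11) = 11

Answer: 11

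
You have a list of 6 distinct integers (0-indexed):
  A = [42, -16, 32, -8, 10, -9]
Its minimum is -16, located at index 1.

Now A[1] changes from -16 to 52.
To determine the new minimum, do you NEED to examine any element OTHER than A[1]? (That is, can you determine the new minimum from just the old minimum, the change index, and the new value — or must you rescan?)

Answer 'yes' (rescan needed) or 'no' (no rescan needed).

Old min = -16 at index 1
Change at index 1: -16 -> 52
Index 1 WAS the min and new value 52 > old min -16. Must rescan other elements to find the new min.
Needs rescan: yes

Answer: yes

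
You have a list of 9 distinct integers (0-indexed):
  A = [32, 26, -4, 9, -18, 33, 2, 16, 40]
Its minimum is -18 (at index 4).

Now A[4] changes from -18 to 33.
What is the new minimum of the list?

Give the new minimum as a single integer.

Answer: -4

Derivation:
Old min = -18 (at index 4)
Change: A[4] -18 -> 33
Changed element WAS the min. Need to check: is 33 still <= all others?
  Min of remaining elements: -4
  New min = min(33, -4) = -4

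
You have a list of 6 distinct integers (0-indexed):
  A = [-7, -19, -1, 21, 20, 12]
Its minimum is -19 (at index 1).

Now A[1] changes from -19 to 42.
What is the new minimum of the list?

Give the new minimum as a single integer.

Answer: -7

Derivation:
Old min = -19 (at index 1)
Change: A[1] -19 -> 42
Changed element WAS the min. Need to check: is 42 still <= all others?
  Min of remaining elements: -7
  New min = min(42, -7) = -7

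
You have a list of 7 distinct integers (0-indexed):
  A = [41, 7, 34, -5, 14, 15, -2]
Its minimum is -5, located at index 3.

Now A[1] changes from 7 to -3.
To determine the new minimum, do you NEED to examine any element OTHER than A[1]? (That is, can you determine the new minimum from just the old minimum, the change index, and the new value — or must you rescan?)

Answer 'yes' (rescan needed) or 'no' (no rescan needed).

Old min = -5 at index 3
Change at index 1: 7 -> -3
Index 1 was NOT the min. New min = min(-5, -3). No rescan of other elements needed.
Needs rescan: no

Answer: no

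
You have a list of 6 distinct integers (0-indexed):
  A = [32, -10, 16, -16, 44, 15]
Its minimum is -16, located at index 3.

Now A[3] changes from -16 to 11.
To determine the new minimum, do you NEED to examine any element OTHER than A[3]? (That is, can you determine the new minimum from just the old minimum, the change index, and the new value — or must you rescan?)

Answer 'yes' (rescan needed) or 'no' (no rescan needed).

Old min = -16 at index 3
Change at index 3: -16 -> 11
Index 3 WAS the min and new value 11 > old min -16. Must rescan other elements to find the new min.
Needs rescan: yes

Answer: yes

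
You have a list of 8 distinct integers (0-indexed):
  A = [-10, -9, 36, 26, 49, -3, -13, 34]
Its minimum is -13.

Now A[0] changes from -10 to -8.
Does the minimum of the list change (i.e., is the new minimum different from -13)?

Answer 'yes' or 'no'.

Old min = -13
Change: A[0] -10 -> -8
Changed element was NOT the min; min changes only if -8 < -13.
New min = -13; changed? no

Answer: no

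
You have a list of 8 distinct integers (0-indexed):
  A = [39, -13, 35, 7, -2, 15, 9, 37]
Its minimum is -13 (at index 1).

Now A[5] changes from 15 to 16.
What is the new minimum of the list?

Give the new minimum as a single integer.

Old min = -13 (at index 1)
Change: A[5] 15 -> 16
Changed element was NOT the old min.
  New min = min(old_min, new_val) = min(-13, 16) = -13

Answer: -13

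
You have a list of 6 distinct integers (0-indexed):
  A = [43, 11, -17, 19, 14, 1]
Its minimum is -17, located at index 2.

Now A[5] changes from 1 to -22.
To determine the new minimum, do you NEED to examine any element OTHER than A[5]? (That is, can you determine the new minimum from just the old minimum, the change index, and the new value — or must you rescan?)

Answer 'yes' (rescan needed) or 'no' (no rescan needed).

Answer: no

Derivation:
Old min = -17 at index 2
Change at index 5: 1 -> -22
Index 5 was NOT the min. New min = min(-17, -22). No rescan of other elements needed.
Needs rescan: no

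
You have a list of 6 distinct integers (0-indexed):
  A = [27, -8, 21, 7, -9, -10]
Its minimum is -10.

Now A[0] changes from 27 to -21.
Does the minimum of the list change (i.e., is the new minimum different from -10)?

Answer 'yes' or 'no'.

Old min = -10
Change: A[0] 27 -> -21
Changed element was NOT the min; min changes only if -21 < -10.
New min = -21; changed? yes

Answer: yes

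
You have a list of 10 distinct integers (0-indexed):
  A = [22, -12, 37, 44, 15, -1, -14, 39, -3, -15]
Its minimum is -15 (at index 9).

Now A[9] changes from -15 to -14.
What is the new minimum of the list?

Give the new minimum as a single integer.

Answer: -14

Derivation:
Old min = -15 (at index 9)
Change: A[9] -15 -> -14
Changed element WAS the min. Need to check: is -14 still <= all others?
  Min of remaining elements: -14
  New min = min(-14, -14) = -14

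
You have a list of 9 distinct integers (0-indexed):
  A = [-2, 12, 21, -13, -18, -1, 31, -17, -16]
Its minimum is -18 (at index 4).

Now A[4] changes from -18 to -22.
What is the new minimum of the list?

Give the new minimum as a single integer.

Answer: -22

Derivation:
Old min = -18 (at index 4)
Change: A[4] -18 -> -22
Changed element WAS the min. Need to check: is -22 still <= all others?
  Min of remaining elements: -17
  New min = min(-22, -17) = -22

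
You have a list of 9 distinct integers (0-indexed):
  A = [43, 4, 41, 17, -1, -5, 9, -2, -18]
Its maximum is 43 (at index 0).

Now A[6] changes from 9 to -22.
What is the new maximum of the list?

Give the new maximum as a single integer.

Answer: 43

Derivation:
Old max = 43 (at index 0)
Change: A[6] 9 -> -22
Changed element was NOT the old max.
  New max = max(old_max, new_val) = max(43, -22) = 43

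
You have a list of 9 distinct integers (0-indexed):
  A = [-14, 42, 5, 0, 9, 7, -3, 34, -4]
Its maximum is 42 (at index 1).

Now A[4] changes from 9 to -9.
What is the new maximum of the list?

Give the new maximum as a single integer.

Answer: 42

Derivation:
Old max = 42 (at index 1)
Change: A[4] 9 -> -9
Changed element was NOT the old max.
  New max = max(old_max, new_val) = max(42, -9) = 42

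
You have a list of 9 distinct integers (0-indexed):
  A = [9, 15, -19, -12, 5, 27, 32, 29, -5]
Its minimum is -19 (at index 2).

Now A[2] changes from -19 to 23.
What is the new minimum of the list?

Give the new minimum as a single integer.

Old min = -19 (at index 2)
Change: A[2] -19 -> 23
Changed element WAS the min. Need to check: is 23 still <= all others?
  Min of remaining elements: -12
  New min = min(23, -12) = -12

Answer: -12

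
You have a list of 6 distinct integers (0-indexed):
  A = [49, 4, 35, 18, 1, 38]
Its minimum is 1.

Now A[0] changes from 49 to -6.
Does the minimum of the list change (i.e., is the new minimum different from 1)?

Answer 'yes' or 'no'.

Answer: yes

Derivation:
Old min = 1
Change: A[0] 49 -> -6
Changed element was NOT the min; min changes only if -6 < 1.
New min = -6; changed? yes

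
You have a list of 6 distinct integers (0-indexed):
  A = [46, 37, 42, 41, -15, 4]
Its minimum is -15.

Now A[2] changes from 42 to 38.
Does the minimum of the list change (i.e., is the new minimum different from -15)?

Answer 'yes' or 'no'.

Old min = -15
Change: A[2] 42 -> 38
Changed element was NOT the min; min changes only if 38 < -15.
New min = -15; changed? no

Answer: no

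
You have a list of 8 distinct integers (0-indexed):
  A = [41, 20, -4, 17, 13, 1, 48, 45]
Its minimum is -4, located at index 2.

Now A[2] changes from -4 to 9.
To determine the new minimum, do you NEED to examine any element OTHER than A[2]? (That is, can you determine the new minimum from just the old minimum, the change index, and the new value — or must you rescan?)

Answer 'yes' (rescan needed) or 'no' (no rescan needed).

Old min = -4 at index 2
Change at index 2: -4 -> 9
Index 2 WAS the min and new value 9 > old min -4. Must rescan other elements to find the new min.
Needs rescan: yes

Answer: yes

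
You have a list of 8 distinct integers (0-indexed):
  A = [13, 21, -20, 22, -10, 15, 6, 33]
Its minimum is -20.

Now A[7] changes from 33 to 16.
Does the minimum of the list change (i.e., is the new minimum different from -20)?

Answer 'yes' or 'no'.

Old min = -20
Change: A[7] 33 -> 16
Changed element was NOT the min; min changes only if 16 < -20.
New min = -20; changed? no

Answer: no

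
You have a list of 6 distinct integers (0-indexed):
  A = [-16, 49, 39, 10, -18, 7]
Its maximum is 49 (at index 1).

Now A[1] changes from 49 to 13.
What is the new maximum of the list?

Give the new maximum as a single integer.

Old max = 49 (at index 1)
Change: A[1] 49 -> 13
Changed element WAS the max -> may need rescan.
  Max of remaining elements: 39
  New max = max(13, 39) = 39

Answer: 39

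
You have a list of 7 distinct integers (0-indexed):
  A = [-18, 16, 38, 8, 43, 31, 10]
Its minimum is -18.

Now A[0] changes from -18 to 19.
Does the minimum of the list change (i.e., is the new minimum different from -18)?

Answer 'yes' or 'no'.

Answer: yes

Derivation:
Old min = -18
Change: A[0] -18 -> 19
Changed element was the min; new min must be rechecked.
New min = 8; changed? yes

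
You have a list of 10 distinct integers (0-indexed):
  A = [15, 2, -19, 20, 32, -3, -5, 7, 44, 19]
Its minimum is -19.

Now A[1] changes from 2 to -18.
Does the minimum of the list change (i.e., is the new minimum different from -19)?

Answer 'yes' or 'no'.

Answer: no

Derivation:
Old min = -19
Change: A[1] 2 -> -18
Changed element was NOT the min; min changes only if -18 < -19.
New min = -19; changed? no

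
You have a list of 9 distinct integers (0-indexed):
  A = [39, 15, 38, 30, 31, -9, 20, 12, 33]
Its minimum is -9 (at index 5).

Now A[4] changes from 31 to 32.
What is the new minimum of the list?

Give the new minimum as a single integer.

Answer: -9

Derivation:
Old min = -9 (at index 5)
Change: A[4] 31 -> 32
Changed element was NOT the old min.
  New min = min(old_min, new_val) = min(-9, 32) = -9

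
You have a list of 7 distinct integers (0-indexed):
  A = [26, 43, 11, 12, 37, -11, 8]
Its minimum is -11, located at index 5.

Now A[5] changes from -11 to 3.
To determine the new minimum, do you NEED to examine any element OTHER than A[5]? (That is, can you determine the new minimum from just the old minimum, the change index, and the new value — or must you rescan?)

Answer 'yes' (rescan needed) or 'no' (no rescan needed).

Answer: yes

Derivation:
Old min = -11 at index 5
Change at index 5: -11 -> 3
Index 5 WAS the min and new value 3 > old min -11. Must rescan other elements to find the new min.
Needs rescan: yes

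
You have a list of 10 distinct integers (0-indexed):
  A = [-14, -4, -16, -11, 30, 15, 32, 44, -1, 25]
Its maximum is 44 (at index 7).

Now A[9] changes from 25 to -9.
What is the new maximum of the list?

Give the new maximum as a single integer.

Answer: 44

Derivation:
Old max = 44 (at index 7)
Change: A[9] 25 -> -9
Changed element was NOT the old max.
  New max = max(old_max, new_val) = max(44, -9) = 44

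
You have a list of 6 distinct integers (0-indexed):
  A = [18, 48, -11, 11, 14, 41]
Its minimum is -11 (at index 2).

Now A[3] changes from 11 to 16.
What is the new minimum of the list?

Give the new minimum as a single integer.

Old min = -11 (at index 2)
Change: A[3] 11 -> 16
Changed element was NOT the old min.
  New min = min(old_min, new_val) = min(-11, 16) = -11

Answer: -11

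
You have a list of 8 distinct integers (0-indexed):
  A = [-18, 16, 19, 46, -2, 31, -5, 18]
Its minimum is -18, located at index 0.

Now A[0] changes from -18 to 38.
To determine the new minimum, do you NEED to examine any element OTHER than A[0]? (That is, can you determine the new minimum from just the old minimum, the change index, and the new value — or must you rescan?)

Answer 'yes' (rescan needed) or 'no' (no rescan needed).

Old min = -18 at index 0
Change at index 0: -18 -> 38
Index 0 WAS the min and new value 38 > old min -18. Must rescan other elements to find the new min.
Needs rescan: yes

Answer: yes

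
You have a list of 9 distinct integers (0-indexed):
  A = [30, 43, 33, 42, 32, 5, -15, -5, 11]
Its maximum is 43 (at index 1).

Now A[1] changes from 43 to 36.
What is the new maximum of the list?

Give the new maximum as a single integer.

Old max = 43 (at index 1)
Change: A[1] 43 -> 36
Changed element WAS the max -> may need rescan.
  Max of remaining elements: 42
  New max = max(36, 42) = 42

Answer: 42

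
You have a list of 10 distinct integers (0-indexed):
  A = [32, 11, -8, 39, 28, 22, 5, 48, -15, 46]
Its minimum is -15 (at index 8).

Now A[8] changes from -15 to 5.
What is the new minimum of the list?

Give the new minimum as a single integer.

Answer: -8

Derivation:
Old min = -15 (at index 8)
Change: A[8] -15 -> 5
Changed element WAS the min. Need to check: is 5 still <= all others?
  Min of remaining elements: -8
  New min = min(5, -8) = -8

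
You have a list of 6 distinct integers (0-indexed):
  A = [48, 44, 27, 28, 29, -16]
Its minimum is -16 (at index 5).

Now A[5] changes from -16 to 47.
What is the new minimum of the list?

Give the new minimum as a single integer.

Answer: 27

Derivation:
Old min = -16 (at index 5)
Change: A[5] -16 -> 47
Changed element WAS the min. Need to check: is 47 still <= all others?
  Min of remaining elements: 27
  New min = min(47, 27) = 27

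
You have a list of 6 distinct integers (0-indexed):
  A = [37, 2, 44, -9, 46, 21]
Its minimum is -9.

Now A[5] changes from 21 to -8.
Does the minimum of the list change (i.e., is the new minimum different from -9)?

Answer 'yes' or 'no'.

Answer: no

Derivation:
Old min = -9
Change: A[5] 21 -> -8
Changed element was NOT the min; min changes only if -8 < -9.
New min = -9; changed? no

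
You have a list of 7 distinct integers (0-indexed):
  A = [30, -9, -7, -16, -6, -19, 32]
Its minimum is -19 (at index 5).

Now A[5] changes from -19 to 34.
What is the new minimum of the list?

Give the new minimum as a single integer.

Old min = -19 (at index 5)
Change: A[5] -19 -> 34
Changed element WAS the min. Need to check: is 34 still <= all others?
  Min of remaining elements: -16
  New min = min(34, -16) = -16

Answer: -16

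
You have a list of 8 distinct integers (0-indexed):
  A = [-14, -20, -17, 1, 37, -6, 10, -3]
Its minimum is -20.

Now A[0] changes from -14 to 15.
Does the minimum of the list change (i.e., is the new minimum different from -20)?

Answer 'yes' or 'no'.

Old min = -20
Change: A[0] -14 -> 15
Changed element was NOT the min; min changes only if 15 < -20.
New min = -20; changed? no

Answer: no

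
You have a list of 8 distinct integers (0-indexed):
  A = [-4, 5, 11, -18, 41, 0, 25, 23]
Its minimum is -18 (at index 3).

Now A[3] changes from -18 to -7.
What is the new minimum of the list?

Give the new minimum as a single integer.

Answer: -7

Derivation:
Old min = -18 (at index 3)
Change: A[3] -18 -> -7
Changed element WAS the min. Need to check: is -7 still <= all others?
  Min of remaining elements: -4
  New min = min(-7, -4) = -7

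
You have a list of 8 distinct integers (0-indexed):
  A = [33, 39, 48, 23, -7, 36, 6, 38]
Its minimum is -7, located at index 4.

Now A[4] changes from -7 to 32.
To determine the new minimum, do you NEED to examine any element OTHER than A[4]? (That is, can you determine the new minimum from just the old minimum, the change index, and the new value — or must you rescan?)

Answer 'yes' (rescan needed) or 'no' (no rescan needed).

Old min = -7 at index 4
Change at index 4: -7 -> 32
Index 4 WAS the min and new value 32 > old min -7. Must rescan other elements to find the new min.
Needs rescan: yes

Answer: yes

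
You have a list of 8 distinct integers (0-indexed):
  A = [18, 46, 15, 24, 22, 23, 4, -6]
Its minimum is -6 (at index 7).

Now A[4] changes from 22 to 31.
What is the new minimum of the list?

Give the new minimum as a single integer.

Answer: -6

Derivation:
Old min = -6 (at index 7)
Change: A[4] 22 -> 31
Changed element was NOT the old min.
  New min = min(old_min, new_val) = min(-6, 31) = -6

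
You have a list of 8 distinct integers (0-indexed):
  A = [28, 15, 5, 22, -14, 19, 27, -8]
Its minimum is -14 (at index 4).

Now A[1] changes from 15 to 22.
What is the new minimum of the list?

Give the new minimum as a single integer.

Old min = -14 (at index 4)
Change: A[1] 15 -> 22
Changed element was NOT the old min.
  New min = min(old_min, new_val) = min(-14, 22) = -14

Answer: -14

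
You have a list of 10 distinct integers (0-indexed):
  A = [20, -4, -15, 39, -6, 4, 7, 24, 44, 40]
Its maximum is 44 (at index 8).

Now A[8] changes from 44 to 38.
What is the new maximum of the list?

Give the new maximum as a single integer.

Old max = 44 (at index 8)
Change: A[8] 44 -> 38
Changed element WAS the max -> may need rescan.
  Max of remaining elements: 40
  New max = max(38, 40) = 40

Answer: 40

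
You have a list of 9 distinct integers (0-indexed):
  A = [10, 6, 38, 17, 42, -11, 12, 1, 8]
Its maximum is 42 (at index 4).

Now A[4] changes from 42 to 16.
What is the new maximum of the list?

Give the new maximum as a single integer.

Old max = 42 (at index 4)
Change: A[4] 42 -> 16
Changed element WAS the max -> may need rescan.
  Max of remaining elements: 38
  New max = max(16, 38) = 38

Answer: 38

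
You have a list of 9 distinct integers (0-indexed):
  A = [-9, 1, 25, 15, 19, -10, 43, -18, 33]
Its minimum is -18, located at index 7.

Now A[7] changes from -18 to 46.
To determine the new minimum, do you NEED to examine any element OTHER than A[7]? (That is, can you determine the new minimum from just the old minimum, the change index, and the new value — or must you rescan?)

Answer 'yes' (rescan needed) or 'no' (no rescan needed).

Old min = -18 at index 7
Change at index 7: -18 -> 46
Index 7 WAS the min and new value 46 > old min -18. Must rescan other elements to find the new min.
Needs rescan: yes

Answer: yes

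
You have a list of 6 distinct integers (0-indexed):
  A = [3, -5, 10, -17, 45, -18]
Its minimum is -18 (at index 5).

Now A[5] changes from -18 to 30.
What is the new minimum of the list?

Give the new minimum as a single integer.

Answer: -17

Derivation:
Old min = -18 (at index 5)
Change: A[5] -18 -> 30
Changed element WAS the min. Need to check: is 30 still <= all others?
  Min of remaining elements: -17
  New min = min(30, -17) = -17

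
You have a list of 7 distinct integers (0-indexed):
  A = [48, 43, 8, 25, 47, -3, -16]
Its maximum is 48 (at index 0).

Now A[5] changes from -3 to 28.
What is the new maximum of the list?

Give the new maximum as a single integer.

Answer: 48

Derivation:
Old max = 48 (at index 0)
Change: A[5] -3 -> 28
Changed element was NOT the old max.
  New max = max(old_max, new_val) = max(48, 28) = 48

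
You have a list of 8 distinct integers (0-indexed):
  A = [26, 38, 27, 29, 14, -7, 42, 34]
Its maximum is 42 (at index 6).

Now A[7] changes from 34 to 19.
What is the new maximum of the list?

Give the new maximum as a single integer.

Old max = 42 (at index 6)
Change: A[7] 34 -> 19
Changed element was NOT the old max.
  New max = max(old_max, new_val) = max(42, 19) = 42

Answer: 42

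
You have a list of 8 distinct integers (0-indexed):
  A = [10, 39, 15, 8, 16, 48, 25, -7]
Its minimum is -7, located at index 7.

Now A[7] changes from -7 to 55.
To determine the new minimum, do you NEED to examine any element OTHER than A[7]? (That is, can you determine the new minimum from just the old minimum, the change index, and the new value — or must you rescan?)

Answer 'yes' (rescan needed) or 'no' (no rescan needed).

Answer: yes

Derivation:
Old min = -7 at index 7
Change at index 7: -7 -> 55
Index 7 WAS the min and new value 55 > old min -7. Must rescan other elements to find the new min.
Needs rescan: yes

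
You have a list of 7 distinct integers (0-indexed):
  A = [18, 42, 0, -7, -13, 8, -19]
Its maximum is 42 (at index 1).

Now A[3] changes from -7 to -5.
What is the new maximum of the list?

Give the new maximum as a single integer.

Old max = 42 (at index 1)
Change: A[3] -7 -> -5
Changed element was NOT the old max.
  New max = max(old_max, new_val) = max(42, -5) = 42

Answer: 42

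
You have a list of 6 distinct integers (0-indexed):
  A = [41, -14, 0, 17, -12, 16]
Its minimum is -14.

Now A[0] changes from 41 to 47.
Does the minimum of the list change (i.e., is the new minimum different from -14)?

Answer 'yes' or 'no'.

Old min = -14
Change: A[0] 41 -> 47
Changed element was NOT the min; min changes only if 47 < -14.
New min = -14; changed? no

Answer: no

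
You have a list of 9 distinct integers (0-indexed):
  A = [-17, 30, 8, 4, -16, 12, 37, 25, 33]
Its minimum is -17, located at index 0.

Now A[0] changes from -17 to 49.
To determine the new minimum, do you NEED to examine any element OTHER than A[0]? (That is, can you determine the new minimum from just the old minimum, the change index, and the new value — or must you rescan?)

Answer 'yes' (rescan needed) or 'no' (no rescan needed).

Old min = -17 at index 0
Change at index 0: -17 -> 49
Index 0 WAS the min and new value 49 > old min -17. Must rescan other elements to find the new min.
Needs rescan: yes

Answer: yes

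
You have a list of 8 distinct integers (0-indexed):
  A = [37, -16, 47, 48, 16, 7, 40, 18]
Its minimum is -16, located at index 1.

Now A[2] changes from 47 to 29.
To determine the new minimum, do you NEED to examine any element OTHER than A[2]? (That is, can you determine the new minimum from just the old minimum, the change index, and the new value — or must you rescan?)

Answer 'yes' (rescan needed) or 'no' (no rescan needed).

Answer: no

Derivation:
Old min = -16 at index 1
Change at index 2: 47 -> 29
Index 2 was NOT the min. New min = min(-16, 29). No rescan of other elements needed.
Needs rescan: no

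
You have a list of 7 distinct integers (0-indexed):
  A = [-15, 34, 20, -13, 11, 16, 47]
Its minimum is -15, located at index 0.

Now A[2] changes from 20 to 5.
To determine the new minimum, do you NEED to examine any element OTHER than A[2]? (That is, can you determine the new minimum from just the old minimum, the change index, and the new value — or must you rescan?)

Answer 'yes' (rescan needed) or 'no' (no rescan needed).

Answer: no

Derivation:
Old min = -15 at index 0
Change at index 2: 20 -> 5
Index 2 was NOT the min. New min = min(-15, 5). No rescan of other elements needed.
Needs rescan: no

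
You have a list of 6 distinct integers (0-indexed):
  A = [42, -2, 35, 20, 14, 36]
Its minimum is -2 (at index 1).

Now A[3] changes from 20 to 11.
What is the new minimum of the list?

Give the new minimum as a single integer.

Old min = -2 (at index 1)
Change: A[3] 20 -> 11
Changed element was NOT the old min.
  New min = min(old_min, new_val) = min(-2, 11) = -2

Answer: -2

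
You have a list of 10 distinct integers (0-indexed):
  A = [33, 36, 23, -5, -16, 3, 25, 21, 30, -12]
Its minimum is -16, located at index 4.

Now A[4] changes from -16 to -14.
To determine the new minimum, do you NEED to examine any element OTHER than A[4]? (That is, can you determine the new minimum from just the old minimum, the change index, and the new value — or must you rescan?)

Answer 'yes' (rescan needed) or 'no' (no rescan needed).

Answer: yes

Derivation:
Old min = -16 at index 4
Change at index 4: -16 -> -14
Index 4 WAS the min and new value -14 > old min -16. Must rescan other elements to find the new min.
Needs rescan: yes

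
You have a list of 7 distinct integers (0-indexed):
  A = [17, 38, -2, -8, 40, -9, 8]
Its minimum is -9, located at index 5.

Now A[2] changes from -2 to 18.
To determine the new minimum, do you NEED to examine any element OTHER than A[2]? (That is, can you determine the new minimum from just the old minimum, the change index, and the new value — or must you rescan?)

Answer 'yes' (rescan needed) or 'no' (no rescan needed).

Answer: no

Derivation:
Old min = -9 at index 5
Change at index 2: -2 -> 18
Index 2 was NOT the min. New min = min(-9, 18). No rescan of other elements needed.
Needs rescan: no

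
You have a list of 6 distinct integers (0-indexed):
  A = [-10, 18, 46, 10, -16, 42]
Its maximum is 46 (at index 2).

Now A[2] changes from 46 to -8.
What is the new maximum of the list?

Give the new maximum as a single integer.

Answer: 42

Derivation:
Old max = 46 (at index 2)
Change: A[2] 46 -> -8
Changed element WAS the max -> may need rescan.
  Max of remaining elements: 42
  New max = max(-8, 42) = 42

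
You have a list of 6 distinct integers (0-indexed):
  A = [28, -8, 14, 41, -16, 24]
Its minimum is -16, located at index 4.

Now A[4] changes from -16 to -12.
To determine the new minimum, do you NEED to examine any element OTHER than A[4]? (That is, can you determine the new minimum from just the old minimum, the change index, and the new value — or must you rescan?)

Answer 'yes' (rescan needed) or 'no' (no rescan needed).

Old min = -16 at index 4
Change at index 4: -16 -> -12
Index 4 WAS the min and new value -12 > old min -16. Must rescan other elements to find the new min.
Needs rescan: yes

Answer: yes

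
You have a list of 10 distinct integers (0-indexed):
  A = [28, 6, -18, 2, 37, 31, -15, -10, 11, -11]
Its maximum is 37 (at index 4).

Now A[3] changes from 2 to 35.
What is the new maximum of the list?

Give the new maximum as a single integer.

Answer: 37

Derivation:
Old max = 37 (at index 4)
Change: A[3] 2 -> 35
Changed element was NOT the old max.
  New max = max(old_max, new_val) = max(37, 35) = 37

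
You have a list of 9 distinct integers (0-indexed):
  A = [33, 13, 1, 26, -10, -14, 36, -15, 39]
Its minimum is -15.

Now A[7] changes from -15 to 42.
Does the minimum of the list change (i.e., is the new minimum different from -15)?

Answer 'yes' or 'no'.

Answer: yes

Derivation:
Old min = -15
Change: A[7] -15 -> 42
Changed element was the min; new min must be rechecked.
New min = -14; changed? yes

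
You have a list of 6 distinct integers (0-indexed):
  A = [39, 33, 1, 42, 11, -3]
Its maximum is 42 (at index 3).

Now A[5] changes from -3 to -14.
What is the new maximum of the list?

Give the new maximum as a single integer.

Answer: 42

Derivation:
Old max = 42 (at index 3)
Change: A[5] -3 -> -14
Changed element was NOT the old max.
  New max = max(old_max, new_val) = max(42, -14) = 42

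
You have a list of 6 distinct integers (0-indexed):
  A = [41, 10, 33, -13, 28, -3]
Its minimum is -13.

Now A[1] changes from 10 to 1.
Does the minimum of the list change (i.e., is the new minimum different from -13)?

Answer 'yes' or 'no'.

Answer: no

Derivation:
Old min = -13
Change: A[1] 10 -> 1
Changed element was NOT the min; min changes only if 1 < -13.
New min = -13; changed? no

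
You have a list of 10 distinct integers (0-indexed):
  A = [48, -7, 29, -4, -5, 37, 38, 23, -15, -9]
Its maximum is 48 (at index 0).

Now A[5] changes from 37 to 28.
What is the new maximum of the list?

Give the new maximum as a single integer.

Old max = 48 (at index 0)
Change: A[5] 37 -> 28
Changed element was NOT the old max.
  New max = max(old_max, new_val) = max(48, 28) = 48

Answer: 48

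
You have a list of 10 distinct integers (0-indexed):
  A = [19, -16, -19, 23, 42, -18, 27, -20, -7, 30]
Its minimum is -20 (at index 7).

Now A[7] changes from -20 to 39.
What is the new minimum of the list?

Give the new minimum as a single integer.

Old min = -20 (at index 7)
Change: A[7] -20 -> 39
Changed element WAS the min. Need to check: is 39 still <= all others?
  Min of remaining elements: -19
  New min = min(39, -19) = -19

Answer: -19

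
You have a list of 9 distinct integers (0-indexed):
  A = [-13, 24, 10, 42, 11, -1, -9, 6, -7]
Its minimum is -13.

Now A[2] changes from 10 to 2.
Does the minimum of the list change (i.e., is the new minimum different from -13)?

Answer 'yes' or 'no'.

Old min = -13
Change: A[2] 10 -> 2
Changed element was NOT the min; min changes only if 2 < -13.
New min = -13; changed? no

Answer: no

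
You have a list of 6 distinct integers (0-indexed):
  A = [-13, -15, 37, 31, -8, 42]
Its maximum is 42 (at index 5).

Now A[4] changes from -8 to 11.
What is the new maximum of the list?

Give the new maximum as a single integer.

Answer: 42

Derivation:
Old max = 42 (at index 5)
Change: A[4] -8 -> 11
Changed element was NOT the old max.
  New max = max(old_max, new_val) = max(42, 11) = 42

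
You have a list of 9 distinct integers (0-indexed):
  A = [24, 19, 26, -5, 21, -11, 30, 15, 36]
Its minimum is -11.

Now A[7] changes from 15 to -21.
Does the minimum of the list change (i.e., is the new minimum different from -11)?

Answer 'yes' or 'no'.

Old min = -11
Change: A[7] 15 -> -21
Changed element was NOT the min; min changes only if -21 < -11.
New min = -21; changed? yes

Answer: yes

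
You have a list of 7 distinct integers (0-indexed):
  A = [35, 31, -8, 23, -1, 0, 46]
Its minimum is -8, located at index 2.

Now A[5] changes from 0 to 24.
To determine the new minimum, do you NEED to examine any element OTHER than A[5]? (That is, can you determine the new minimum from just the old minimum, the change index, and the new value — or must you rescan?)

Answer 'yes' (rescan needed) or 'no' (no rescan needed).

Answer: no

Derivation:
Old min = -8 at index 2
Change at index 5: 0 -> 24
Index 5 was NOT the min. New min = min(-8, 24). No rescan of other elements needed.
Needs rescan: no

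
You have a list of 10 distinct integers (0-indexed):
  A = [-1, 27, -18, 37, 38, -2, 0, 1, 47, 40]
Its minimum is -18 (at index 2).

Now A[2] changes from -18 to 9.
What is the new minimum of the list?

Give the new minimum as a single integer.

Old min = -18 (at index 2)
Change: A[2] -18 -> 9
Changed element WAS the min. Need to check: is 9 still <= all others?
  Min of remaining elements: -2
  New min = min(9, -2) = -2

Answer: -2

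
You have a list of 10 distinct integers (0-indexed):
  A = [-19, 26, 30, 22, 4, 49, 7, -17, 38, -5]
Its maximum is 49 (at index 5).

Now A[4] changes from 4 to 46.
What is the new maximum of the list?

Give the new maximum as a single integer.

Answer: 49

Derivation:
Old max = 49 (at index 5)
Change: A[4] 4 -> 46
Changed element was NOT the old max.
  New max = max(old_max, new_val) = max(49, 46) = 49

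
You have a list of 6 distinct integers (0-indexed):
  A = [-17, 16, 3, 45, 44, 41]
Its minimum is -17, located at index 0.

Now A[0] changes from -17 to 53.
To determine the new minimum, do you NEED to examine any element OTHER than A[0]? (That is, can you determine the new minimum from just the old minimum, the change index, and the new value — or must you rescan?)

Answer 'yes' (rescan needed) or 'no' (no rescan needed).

Answer: yes

Derivation:
Old min = -17 at index 0
Change at index 0: -17 -> 53
Index 0 WAS the min and new value 53 > old min -17. Must rescan other elements to find the new min.
Needs rescan: yes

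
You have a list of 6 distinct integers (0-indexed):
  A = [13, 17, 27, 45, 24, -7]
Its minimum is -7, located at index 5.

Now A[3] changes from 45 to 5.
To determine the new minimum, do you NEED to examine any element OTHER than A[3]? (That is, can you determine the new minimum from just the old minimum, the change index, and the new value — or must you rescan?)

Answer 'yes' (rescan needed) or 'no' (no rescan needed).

Old min = -7 at index 5
Change at index 3: 45 -> 5
Index 3 was NOT the min. New min = min(-7, 5). No rescan of other elements needed.
Needs rescan: no

Answer: no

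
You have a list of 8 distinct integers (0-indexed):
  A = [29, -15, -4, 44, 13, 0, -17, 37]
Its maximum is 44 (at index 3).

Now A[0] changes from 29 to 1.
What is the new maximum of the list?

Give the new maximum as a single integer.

Answer: 44

Derivation:
Old max = 44 (at index 3)
Change: A[0] 29 -> 1
Changed element was NOT the old max.
  New max = max(old_max, new_val) = max(44, 1) = 44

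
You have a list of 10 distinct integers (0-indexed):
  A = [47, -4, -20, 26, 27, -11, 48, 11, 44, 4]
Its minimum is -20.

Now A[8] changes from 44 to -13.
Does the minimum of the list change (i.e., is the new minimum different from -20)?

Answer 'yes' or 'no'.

Old min = -20
Change: A[8] 44 -> -13
Changed element was NOT the min; min changes only if -13 < -20.
New min = -20; changed? no

Answer: no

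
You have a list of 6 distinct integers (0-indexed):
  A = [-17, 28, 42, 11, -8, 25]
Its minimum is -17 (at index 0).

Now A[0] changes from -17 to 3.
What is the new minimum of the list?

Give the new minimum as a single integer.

Old min = -17 (at index 0)
Change: A[0] -17 -> 3
Changed element WAS the min. Need to check: is 3 still <= all others?
  Min of remaining elements: -8
  New min = min(3, -8) = -8

Answer: -8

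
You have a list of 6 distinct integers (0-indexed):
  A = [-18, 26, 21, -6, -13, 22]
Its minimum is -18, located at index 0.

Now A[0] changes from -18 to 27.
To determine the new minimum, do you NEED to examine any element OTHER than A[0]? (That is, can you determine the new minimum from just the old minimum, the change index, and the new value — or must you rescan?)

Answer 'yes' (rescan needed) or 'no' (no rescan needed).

Answer: yes

Derivation:
Old min = -18 at index 0
Change at index 0: -18 -> 27
Index 0 WAS the min and new value 27 > old min -18. Must rescan other elements to find the new min.
Needs rescan: yes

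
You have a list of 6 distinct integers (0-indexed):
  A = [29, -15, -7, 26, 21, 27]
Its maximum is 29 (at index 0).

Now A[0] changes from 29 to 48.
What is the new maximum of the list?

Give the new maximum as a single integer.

Old max = 29 (at index 0)
Change: A[0] 29 -> 48
Changed element WAS the max -> may need rescan.
  Max of remaining elements: 27
  New max = max(48, 27) = 48

Answer: 48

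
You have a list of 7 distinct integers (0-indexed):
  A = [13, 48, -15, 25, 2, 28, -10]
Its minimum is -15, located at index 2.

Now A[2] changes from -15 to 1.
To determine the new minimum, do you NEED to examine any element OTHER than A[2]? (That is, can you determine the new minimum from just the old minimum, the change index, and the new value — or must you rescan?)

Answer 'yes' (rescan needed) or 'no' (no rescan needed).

Old min = -15 at index 2
Change at index 2: -15 -> 1
Index 2 WAS the min and new value 1 > old min -15. Must rescan other elements to find the new min.
Needs rescan: yes

Answer: yes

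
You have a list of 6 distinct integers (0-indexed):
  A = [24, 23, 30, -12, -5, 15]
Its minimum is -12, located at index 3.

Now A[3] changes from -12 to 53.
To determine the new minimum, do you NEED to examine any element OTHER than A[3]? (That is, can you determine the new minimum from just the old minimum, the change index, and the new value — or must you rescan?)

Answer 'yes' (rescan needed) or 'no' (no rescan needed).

Answer: yes

Derivation:
Old min = -12 at index 3
Change at index 3: -12 -> 53
Index 3 WAS the min and new value 53 > old min -12. Must rescan other elements to find the new min.
Needs rescan: yes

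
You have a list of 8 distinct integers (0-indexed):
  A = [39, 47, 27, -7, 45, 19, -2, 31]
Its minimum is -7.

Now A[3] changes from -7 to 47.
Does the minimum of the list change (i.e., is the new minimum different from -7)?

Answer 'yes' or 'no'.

Answer: yes

Derivation:
Old min = -7
Change: A[3] -7 -> 47
Changed element was the min; new min must be rechecked.
New min = -2; changed? yes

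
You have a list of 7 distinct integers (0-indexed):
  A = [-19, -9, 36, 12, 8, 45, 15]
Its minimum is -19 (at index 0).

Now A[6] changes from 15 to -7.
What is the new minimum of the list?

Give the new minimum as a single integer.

Old min = -19 (at index 0)
Change: A[6] 15 -> -7
Changed element was NOT the old min.
  New min = min(old_min, new_val) = min(-19, -7) = -19

Answer: -19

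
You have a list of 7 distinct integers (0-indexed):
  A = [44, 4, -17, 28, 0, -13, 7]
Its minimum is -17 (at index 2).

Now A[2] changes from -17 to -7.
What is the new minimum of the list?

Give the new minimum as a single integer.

Answer: -13

Derivation:
Old min = -17 (at index 2)
Change: A[2] -17 -> -7
Changed element WAS the min. Need to check: is -7 still <= all others?
  Min of remaining elements: -13
  New min = min(-7, -13) = -13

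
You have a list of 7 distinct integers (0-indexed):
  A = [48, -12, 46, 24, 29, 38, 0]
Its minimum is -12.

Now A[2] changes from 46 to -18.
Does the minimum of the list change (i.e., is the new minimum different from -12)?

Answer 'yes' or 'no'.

Answer: yes

Derivation:
Old min = -12
Change: A[2] 46 -> -18
Changed element was NOT the min; min changes only if -18 < -12.
New min = -18; changed? yes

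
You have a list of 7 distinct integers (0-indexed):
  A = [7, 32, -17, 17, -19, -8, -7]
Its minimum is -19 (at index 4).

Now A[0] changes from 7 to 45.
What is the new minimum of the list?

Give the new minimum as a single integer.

Old min = -19 (at index 4)
Change: A[0] 7 -> 45
Changed element was NOT the old min.
  New min = min(old_min, new_val) = min(-19, 45) = -19

Answer: -19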